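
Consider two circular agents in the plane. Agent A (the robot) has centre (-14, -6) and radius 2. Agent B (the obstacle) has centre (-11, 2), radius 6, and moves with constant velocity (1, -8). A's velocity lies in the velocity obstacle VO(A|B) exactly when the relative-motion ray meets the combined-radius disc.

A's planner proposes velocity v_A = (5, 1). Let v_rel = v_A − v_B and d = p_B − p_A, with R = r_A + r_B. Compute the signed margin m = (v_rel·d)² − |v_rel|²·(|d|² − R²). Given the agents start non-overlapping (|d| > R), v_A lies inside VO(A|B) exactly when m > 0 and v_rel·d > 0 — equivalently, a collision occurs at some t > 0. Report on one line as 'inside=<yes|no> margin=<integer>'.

d = (3, 8),  |d|² = 73;  R = 2+6 = 8,  c = 73−8² = 9
v_rel = (4, 9),  |v_rel|² = 97;  v_rel·d = (4)·(3) + (9)·(8) = 84
97·t² − 168·t + 9 = 0  ⇒  m = 84² − 97·9 = 6183
m = 6183 > 0,  v_rel·d = 84 > 0  ⇒  inside

inside=yes margin=6183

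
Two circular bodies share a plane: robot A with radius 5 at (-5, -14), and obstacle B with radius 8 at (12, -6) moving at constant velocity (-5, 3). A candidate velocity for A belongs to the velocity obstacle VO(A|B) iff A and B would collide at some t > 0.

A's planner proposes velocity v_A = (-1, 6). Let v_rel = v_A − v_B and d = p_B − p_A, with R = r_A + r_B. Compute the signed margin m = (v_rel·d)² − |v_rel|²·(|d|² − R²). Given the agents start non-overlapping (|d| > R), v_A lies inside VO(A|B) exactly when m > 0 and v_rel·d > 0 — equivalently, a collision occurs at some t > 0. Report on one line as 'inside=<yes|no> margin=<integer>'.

d = (17, 8),  |d|² = 353;  R = 5+8 = 13,  c = 353−13² = 184
v_rel = (4, 3),  |v_rel|² = 25;  v_rel·d = (4)·(17) + (3)·(8) = 92
25·t² − 184·t + 184 = 0  ⇒  m = 92² − 25·184 = 3864
m = 3864 > 0,  v_rel·d = 92 > 0  ⇒  inside

inside=yes margin=3864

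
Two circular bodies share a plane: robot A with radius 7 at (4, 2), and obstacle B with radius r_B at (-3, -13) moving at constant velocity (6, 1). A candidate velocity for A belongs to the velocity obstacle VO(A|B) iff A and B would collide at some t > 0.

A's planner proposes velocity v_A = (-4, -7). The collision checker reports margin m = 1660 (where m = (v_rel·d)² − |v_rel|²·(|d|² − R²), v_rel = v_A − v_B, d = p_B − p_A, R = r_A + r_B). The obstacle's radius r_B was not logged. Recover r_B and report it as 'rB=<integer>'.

m = 1660
d = (-7, -15);  v_rel = (-10, -8),  |v_rel|² = 164
v_rel×d = (-10)·(-15) − (-8)·(-7) = 94
since m = R²·164 − 94²:  R² = (8836 + 1660) / 164 = 64
R = √64 = 8  ⇒  r_B = 8 − 7 = 1

rB=1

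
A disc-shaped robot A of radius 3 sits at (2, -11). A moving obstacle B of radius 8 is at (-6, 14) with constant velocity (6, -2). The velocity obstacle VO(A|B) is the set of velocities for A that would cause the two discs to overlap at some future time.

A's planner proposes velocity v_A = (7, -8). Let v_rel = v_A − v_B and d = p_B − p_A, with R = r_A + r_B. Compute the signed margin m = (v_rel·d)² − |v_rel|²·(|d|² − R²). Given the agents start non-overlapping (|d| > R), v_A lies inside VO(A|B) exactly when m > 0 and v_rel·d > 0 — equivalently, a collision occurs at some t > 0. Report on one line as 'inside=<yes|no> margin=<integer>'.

d = (-8, 25),  |d|² = 689;  R = 3+8 = 11,  c = 689−11² = 568
v_rel = (1, -6),  |v_rel|² = 37;  v_rel·d = (1)·(-8) + (-6)·(25) = -158
37·t² + 316·t + 568 = 0  ⇒  m = (-158)² − 37·568 = 3948
m = 3948 > 0,  v_rel·d = -158 < 0  ⇒  outside

inside=no margin=3948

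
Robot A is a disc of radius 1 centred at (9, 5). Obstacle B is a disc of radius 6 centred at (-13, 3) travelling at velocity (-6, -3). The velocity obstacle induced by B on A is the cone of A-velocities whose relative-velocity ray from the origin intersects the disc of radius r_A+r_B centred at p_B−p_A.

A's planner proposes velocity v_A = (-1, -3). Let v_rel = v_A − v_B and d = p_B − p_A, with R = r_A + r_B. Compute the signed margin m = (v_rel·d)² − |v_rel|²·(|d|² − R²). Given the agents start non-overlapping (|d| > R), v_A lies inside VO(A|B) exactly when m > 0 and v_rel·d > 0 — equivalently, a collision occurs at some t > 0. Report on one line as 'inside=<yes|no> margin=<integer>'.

d = (-22, -2),  |d|² = 488;  R = 1+6 = 7,  c = 488−7² = 439
v_rel = (5, 0),  |v_rel|² = 25;  v_rel·d = (5)·(-22) + (0)·(-2) = -110
25·t² + 220·t + 439 = 0  ⇒  m = (-110)² − 25·439 = 1125
m = 1125 > 0,  v_rel·d = -110 < 0  ⇒  outside

inside=no margin=1125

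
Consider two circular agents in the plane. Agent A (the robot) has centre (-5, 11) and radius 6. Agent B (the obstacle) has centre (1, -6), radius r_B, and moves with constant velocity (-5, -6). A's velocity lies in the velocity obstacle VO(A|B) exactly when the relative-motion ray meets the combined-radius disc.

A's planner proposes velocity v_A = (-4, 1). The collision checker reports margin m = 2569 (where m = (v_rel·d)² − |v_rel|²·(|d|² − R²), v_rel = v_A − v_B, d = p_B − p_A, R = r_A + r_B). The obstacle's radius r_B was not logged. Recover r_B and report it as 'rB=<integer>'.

m = 2569
d = (6, -17);  v_rel = (1, 7),  |v_rel|² = 50
v_rel×d = (1)·(-17) − (7)·(6) = -59
since m = R²·50 − (-59)²:  R² = (3481 + 2569) / 50 = 121
R = √121 = 11  ⇒  r_B = 11 − 6 = 5

rB=5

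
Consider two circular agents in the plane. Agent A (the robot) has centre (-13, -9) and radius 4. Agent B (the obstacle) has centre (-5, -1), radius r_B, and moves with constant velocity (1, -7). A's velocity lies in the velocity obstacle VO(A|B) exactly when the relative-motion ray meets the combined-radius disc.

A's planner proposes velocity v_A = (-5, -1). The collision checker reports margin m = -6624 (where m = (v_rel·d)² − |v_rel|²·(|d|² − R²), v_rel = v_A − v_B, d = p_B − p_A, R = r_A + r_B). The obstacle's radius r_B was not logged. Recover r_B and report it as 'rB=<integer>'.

m = -6624
d = (8, 8);  v_rel = (-6, 6),  |v_rel|² = 72
v_rel×d = (-6)·(8) − (6)·(8) = -96
since m = R²·72 − (-96)²:  R² = (9216 + -6624) / 72 = 36
R = √36 = 6  ⇒  r_B = 6 − 4 = 2

rB=2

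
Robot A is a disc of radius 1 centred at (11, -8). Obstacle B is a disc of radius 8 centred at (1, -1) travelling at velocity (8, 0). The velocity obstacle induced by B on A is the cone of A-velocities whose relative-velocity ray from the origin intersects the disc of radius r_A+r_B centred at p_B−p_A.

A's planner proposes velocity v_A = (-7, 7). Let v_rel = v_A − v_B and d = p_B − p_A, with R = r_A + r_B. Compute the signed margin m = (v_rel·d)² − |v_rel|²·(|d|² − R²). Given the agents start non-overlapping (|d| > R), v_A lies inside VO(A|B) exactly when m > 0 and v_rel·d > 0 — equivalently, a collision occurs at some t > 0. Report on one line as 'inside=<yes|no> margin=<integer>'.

d = (-10, 7),  |d|² = 149;  R = 1+8 = 9,  c = 149−9² = 68
v_rel = (-15, 7),  |v_rel|² = 274;  v_rel·d = (-15)·(-10) + (7)·(7) = 199
274·t² − 398·t + 68 = 0  ⇒  m = 199² − 274·68 = 20969
m = 20969 > 0,  v_rel·d = 199 > 0  ⇒  inside

inside=yes margin=20969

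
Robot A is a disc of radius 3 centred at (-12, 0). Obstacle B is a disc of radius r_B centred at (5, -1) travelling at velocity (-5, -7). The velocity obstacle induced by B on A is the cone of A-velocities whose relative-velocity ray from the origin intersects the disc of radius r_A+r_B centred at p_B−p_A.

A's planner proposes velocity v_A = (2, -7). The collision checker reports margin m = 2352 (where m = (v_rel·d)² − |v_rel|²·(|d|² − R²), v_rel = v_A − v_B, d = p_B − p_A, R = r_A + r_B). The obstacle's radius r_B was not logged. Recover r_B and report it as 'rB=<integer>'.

m = 2352
d = (17, -1);  v_rel = (7, 0),  |v_rel|² = 49
v_rel×d = (7)·(-1) − (0)·(17) = -7
since m = R²·49 − (-7)²:  R² = (49 + 2352) / 49 = 49
R = √49 = 7  ⇒  r_B = 7 − 3 = 4

rB=4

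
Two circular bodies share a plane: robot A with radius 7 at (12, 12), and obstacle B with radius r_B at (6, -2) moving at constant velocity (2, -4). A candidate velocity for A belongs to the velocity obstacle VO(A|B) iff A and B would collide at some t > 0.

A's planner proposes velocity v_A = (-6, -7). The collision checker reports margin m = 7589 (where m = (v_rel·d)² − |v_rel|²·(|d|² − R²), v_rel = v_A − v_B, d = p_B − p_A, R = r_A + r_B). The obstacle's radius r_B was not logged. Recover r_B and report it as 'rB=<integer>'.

m = 7589
d = (-6, -14);  v_rel = (-8, -3),  |v_rel|² = 73
v_rel×d = (-8)·(-14) − (-3)·(-6) = 94
since m = R²·73 − 94²:  R² = (8836 + 7589) / 73 = 225
R = √225 = 15  ⇒  r_B = 15 − 7 = 8

rB=8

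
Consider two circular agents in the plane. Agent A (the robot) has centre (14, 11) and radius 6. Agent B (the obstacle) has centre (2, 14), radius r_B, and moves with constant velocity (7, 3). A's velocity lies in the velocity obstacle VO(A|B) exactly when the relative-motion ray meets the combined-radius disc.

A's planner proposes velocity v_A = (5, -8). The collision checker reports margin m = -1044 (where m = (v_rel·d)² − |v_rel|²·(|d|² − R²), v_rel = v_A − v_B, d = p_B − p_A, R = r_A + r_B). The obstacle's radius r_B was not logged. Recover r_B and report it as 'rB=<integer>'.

m = -1044
d = (-12, 3);  v_rel = (-2, -11),  |v_rel|² = 125
v_rel×d = (-2)·(3) − (-11)·(-12) = -138
since m = R²·125 − (-138)²:  R² = (19044 + -1044) / 125 = 144
R = √144 = 12  ⇒  r_B = 12 − 6 = 6

rB=6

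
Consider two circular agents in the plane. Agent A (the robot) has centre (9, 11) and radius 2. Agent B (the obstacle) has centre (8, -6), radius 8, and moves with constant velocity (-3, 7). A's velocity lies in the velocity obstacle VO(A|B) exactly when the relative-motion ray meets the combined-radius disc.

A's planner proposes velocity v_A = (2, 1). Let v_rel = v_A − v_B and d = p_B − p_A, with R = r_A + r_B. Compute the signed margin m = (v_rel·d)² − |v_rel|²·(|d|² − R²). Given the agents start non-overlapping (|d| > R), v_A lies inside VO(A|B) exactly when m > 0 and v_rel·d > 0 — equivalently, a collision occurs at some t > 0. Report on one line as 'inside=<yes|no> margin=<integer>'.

d = (-1, -17),  |d|² = 290;  R = 2+8 = 10,  c = 290−10² = 190
v_rel = (5, -6),  |v_rel|² = 61;  v_rel·d = (5)·(-1) + (-6)·(-17) = 97
61·t² − 194·t + 190 = 0  ⇒  m = 97² − 61·190 = -2181
m = -2181 < 0,  v_rel·d = 97 > 0  ⇒  outside

inside=no margin=-2181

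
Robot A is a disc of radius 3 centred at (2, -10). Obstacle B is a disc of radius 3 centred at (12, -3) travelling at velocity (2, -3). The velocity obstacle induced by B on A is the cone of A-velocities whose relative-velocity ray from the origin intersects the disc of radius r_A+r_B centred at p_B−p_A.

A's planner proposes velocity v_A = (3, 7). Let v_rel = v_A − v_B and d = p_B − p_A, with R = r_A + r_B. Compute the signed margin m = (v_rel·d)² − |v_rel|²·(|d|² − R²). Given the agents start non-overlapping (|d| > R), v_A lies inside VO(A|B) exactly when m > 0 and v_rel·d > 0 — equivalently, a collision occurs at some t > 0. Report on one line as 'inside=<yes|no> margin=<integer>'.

d = (10, 7),  |d|² = 149;  R = 3+3 = 6,  c = 149−6² = 113
v_rel = (1, 10),  |v_rel|² = 101;  v_rel·d = (1)·(10) + (10)·(7) = 80
101·t² − 160·t + 113 = 0  ⇒  m = 80² − 101·113 = -5013
m = -5013 < 0,  v_rel·d = 80 > 0  ⇒  outside

inside=no margin=-5013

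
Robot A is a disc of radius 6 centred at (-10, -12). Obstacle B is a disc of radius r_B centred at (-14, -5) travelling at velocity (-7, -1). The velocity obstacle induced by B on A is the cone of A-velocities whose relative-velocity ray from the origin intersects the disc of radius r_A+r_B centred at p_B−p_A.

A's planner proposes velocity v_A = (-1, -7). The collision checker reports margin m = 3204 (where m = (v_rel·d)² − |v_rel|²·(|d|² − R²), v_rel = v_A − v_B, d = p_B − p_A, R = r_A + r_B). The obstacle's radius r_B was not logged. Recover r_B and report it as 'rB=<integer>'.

m = 3204
d = (-4, 7);  v_rel = (6, -6),  |v_rel|² = 72
v_rel×d = (6)·(7) − (-6)·(-4) = 18
since m = R²·72 − 18²:  R² = (324 + 3204) / 72 = 49
R = √49 = 7  ⇒  r_B = 7 − 6 = 1

rB=1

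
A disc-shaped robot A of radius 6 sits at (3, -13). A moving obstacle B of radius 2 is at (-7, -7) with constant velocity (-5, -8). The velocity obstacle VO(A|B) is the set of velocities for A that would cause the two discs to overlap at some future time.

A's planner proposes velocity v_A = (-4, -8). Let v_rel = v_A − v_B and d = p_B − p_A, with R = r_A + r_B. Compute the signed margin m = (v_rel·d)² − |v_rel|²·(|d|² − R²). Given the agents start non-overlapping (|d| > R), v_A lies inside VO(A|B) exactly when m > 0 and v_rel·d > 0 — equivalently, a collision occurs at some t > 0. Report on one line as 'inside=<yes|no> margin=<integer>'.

d = (-10, 6),  |d|² = 136;  R = 6+2 = 8,  c = 136−8² = 72
v_rel = (1, 0),  |v_rel|² = 1;  v_rel·d = (1)·(-10) + (0)·(6) = -10
1·t² + 20·t + 72 = 0  ⇒  m = (-10)² − 1·72 = 28
m = 28 > 0,  v_rel·d = -10 < 0  ⇒  outside

inside=no margin=28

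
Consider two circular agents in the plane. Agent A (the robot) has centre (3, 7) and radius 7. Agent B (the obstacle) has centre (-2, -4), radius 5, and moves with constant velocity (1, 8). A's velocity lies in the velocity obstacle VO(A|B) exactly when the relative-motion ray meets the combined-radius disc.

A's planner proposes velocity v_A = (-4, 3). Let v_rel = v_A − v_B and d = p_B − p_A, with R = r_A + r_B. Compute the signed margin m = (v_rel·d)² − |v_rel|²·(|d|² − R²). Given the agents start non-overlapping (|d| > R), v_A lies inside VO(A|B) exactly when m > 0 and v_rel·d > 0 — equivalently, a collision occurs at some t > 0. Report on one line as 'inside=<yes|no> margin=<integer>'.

d = (-5, -11),  |d|² = 146;  R = 7+5 = 12,  c = 146−12² = 2
v_rel = (-5, -5),  |v_rel|² = 50;  v_rel·d = (-5)·(-5) + (-5)·(-11) = 80
50·t² − 160·t + 2 = 0  ⇒  m = 80² − 50·2 = 6300
m = 6300 > 0,  v_rel·d = 80 > 0  ⇒  inside

inside=yes margin=6300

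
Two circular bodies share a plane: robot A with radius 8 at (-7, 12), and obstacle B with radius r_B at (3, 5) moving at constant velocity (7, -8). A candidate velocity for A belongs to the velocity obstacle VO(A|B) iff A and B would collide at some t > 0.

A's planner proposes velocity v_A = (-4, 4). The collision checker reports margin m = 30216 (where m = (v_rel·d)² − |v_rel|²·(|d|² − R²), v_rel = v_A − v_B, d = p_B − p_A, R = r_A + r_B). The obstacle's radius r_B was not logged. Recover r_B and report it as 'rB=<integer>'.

m = 30216
d = (10, -7);  v_rel = (-11, 12),  |v_rel|² = 265
v_rel×d = (-11)·(-7) − (12)·(10) = -43
since m = R²·265 − (-43)²:  R² = (1849 + 30216) / 265 = 121
R = √121 = 11  ⇒  r_B = 11 − 8 = 3

rB=3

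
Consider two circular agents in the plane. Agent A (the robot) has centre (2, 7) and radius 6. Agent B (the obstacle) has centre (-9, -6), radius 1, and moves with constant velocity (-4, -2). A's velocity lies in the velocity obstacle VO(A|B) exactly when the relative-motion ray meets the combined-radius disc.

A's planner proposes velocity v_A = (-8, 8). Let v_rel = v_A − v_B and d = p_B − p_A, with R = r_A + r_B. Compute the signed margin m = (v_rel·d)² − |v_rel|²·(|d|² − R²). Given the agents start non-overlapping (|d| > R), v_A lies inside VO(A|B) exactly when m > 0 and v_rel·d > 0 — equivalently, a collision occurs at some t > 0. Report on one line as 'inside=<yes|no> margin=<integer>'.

d = (-11, -13),  |d|² = 290;  R = 6+1 = 7,  c = 290−7² = 241
v_rel = (-4, 10),  |v_rel|² = 116;  v_rel·d = (-4)·(-11) + (10)·(-13) = -86
116·t² + 172·t + 241 = 0  ⇒  m = (-86)² − 116·241 = -20560
m = -20560 < 0,  v_rel·d = -86 < 0  ⇒  outside

inside=no margin=-20560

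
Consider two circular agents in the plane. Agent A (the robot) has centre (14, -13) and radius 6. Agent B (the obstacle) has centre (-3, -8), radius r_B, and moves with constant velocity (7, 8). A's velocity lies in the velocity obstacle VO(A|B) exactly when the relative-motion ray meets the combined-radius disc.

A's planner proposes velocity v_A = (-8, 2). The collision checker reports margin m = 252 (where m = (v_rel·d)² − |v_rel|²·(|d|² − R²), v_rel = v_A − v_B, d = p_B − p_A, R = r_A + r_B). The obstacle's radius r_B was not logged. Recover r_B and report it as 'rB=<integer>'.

m = 252
d = (-17, 5);  v_rel = (-15, -6),  |v_rel|² = 261
v_rel×d = (-15)·(5) − (-6)·(-17) = -177
since m = R²·261 − (-177)²:  R² = (31329 + 252) / 261 = 121
R = √121 = 11  ⇒  r_B = 11 − 6 = 5

rB=5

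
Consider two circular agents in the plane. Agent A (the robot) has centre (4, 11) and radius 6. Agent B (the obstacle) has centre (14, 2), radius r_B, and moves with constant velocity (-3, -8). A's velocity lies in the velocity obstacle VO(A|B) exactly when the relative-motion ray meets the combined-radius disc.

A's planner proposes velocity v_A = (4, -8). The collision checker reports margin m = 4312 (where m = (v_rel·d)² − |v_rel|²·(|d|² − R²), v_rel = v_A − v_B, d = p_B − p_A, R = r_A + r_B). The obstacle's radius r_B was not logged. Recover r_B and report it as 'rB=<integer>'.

m = 4312
d = (10, -9);  v_rel = (7, 0),  |v_rel|² = 49
v_rel×d = (7)·(-9) − (0)·(10) = -63
since m = R²·49 − (-63)²:  R² = (3969 + 4312) / 49 = 169
R = √169 = 13  ⇒  r_B = 13 − 6 = 7

rB=7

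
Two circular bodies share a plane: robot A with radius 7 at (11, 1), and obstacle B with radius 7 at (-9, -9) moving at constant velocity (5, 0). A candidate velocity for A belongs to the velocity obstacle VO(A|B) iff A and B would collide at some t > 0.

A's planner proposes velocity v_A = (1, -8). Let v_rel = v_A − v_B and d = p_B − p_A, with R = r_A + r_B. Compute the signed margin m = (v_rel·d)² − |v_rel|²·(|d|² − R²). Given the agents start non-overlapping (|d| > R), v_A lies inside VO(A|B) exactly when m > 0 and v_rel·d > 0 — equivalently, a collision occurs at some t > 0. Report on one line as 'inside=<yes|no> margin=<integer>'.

d = (-20, -10),  |d|² = 500;  R = 7+7 = 14,  c = 500−14² = 304
v_rel = (-4, -8),  |v_rel|² = 80;  v_rel·d = (-4)·(-20) + (-8)·(-10) = 160
80·t² − 320·t + 304 = 0  ⇒  m = 160² − 80·304 = 1280
m = 1280 > 0,  v_rel·d = 160 > 0  ⇒  inside

inside=yes margin=1280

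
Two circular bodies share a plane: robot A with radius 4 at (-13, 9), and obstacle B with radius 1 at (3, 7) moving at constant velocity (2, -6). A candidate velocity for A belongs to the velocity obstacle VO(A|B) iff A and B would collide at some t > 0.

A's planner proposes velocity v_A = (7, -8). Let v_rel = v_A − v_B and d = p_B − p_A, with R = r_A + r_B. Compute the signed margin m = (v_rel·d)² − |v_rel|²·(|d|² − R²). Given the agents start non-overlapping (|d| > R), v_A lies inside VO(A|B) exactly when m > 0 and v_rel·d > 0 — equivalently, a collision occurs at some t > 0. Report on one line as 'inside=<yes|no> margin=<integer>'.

d = (16, -2),  |d|² = 260;  R = 4+1 = 5,  c = 260−5² = 235
v_rel = (5, -2),  |v_rel|² = 29;  v_rel·d = (5)·(16) + (-2)·(-2) = 84
29·t² − 168·t + 235 = 0  ⇒  m = 84² − 29·235 = 241
m = 241 > 0,  v_rel·d = 84 > 0  ⇒  inside

inside=yes margin=241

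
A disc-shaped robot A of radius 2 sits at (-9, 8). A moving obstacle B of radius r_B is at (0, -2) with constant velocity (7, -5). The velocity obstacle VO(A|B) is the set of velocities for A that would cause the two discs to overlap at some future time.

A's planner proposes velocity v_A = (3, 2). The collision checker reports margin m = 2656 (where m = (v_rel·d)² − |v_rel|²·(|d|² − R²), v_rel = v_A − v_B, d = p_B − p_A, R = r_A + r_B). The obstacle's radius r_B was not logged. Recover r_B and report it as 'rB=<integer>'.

m = 2656
d = (9, -10);  v_rel = (-4, 7),  |v_rel|² = 65
v_rel×d = (-4)·(-10) − (7)·(9) = -23
since m = R²·65 − (-23)²:  R² = (529 + 2656) / 65 = 49
R = √49 = 7  ⇒  r_B = 7 − 2 = 5

rB=5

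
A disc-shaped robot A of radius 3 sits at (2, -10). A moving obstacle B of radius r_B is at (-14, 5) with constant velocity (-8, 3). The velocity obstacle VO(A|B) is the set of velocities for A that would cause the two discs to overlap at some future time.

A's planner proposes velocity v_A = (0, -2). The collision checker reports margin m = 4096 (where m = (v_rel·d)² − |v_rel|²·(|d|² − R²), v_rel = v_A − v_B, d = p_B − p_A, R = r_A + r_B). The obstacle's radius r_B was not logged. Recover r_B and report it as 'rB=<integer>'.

m = 4096
d = (-16, 15);  v_rel = (8, -5),  |v_rel|² = 89
v_rel×d = (8)·(15) − (-5)·(-16) = 40
since m = R²·89 − 40²:  R² = (1600 + 4096) / 89 = 64
R = √64 = 8  ⇒  r_B = 8 − 3 = 5

rB=5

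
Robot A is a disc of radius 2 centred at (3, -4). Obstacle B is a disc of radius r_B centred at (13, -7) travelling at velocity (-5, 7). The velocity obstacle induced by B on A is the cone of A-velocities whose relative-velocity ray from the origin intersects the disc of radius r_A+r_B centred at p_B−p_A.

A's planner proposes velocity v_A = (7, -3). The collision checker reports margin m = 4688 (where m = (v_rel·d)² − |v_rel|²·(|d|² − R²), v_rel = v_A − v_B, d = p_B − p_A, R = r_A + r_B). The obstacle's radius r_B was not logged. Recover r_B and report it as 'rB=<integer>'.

m = 4688
d = (10, -3);  v_rel = (12, -10),  |v_rel|² = 244
v_rel×d = (12)·(-3) − (-10)·(10) = 64
since m = R²·244 − 64²:  R² = (4096 + 4688) / 244 = 36
R = √36 = 6  ⇒  r_B = 6 − 2 = 4

rB=4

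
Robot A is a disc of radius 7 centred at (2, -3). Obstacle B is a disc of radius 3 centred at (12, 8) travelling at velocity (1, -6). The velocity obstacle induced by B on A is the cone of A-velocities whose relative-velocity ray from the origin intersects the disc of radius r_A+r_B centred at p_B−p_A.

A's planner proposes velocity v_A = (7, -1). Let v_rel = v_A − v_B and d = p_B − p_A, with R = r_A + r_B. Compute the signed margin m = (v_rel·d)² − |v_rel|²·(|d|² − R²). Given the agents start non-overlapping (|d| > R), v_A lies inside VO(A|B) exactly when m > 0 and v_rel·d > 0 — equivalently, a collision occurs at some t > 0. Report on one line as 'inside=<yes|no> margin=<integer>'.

d = (10, 11),  |d|² = 221;  R = 7+3 = 10,  c = 221−10² = 121
v_rel = (6, 5),  |v_rel|² = 61;  v_rel·d = (6)·(10) + (5)·(11) = 115
61·t² − 230·t + 121 = 0  ⇒  m = 115² − 61·121 = 5844
m = 5844 > 0,  v_rel·d = 115 > 0  ⇒  inside

inside=yes margin=5844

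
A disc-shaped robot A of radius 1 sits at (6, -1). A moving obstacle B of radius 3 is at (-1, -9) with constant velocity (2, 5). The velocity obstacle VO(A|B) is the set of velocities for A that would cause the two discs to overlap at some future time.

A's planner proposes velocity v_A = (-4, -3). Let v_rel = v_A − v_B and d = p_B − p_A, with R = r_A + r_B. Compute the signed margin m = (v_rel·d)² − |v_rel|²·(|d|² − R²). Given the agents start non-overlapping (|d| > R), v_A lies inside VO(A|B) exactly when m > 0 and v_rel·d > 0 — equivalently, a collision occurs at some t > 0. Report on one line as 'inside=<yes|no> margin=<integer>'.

d = (-7, -8),  |d|² = 113;  R = 1+3 = 4,  c = 113−4² = 97
v_rel = (-6, -8),  |v_rel|² = 100;  v_rel·d = (-6)·(-7) + (-8)·(-8) = 106
100·t² − 212·t + 97 = 0  ⇒  m = 106² − 100·97 = 1536
m = 1536 > 0,  v_rel·d = 106 > 0  ⇒  inside

inside=yes margin=1536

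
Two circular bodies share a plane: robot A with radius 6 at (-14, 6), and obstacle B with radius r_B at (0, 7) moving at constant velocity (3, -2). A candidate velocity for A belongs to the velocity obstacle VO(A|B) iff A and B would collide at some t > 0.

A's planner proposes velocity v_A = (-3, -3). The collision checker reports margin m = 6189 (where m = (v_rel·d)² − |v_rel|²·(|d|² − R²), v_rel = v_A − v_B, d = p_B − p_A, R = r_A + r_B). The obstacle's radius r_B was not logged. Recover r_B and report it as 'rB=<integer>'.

m = 6189
d = (14, 1);  v_rel = (-6, -1),  |v_rel|² = 37
v_rel×d = (-6)·(1) − (-1)·(14) = 8
since m = R²·37 − 8²:  R² = (64 + 6189) / 37 = 169
R = √169 = 13  ⇒  r_B = 13 − 6 = 7

rB=7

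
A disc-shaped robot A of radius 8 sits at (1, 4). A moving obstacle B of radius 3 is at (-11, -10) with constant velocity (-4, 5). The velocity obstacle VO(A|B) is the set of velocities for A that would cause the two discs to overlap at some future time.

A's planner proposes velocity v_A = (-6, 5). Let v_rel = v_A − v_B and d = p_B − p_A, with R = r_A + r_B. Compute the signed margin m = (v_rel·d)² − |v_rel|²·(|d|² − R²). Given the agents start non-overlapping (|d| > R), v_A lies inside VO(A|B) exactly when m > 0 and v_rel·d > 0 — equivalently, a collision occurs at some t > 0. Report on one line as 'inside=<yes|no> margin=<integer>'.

d = (-12, -14),  |d|² = 340;  R = 8+3 = 11,  c = 340−11² = 219
v_rel = (-2, 0),  |v_rel|² = 4;  v_rel·d = (-2)·(-12) + (0)·(-14) = 24
4·t² − 48·t + 219 = 0  ⇒  m = 24² − 4·219 = -300
m = -300 < 0,  v_rel·d = 24 > 0  ⇒  outside

inside=no margin=-300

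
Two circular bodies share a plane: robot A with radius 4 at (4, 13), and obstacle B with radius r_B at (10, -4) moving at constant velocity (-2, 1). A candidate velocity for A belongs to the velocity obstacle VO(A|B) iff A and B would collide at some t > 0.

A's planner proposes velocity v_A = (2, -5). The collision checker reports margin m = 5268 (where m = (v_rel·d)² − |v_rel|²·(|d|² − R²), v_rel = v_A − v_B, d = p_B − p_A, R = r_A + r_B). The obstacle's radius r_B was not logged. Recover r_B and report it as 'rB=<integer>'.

m = 5268
d = (6, -17);  v_rel = (4, -6),  |v_rel|² = 52
v_rel×d = (4)·(-17) − (-6)·(6) = -32
since m = R²·52 − (-32)²:  R² = (1024 + 5268) / 52 = 121
R = √121 = 11  ⇒  r_B = 11 − 4 = 7

rB=7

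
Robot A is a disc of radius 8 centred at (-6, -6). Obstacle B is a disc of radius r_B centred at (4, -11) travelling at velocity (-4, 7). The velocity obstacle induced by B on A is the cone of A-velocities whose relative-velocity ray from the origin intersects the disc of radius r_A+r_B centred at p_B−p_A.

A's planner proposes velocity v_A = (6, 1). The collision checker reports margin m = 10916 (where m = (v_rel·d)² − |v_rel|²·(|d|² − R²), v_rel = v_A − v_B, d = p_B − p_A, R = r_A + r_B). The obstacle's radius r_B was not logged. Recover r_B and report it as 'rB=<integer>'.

m = 10916
d = (10, -5);  v_rel = (10, -6),  |v_rel|² = 136
v_rel×d = (10)·(-5) − (-6)·(10) = 10
since m = R²·136 − 10²:  R² = (100 + 10916) / 136 = 81
R = √81 = 9  ⇒  r_B = 9 − 8 = 1

rB=1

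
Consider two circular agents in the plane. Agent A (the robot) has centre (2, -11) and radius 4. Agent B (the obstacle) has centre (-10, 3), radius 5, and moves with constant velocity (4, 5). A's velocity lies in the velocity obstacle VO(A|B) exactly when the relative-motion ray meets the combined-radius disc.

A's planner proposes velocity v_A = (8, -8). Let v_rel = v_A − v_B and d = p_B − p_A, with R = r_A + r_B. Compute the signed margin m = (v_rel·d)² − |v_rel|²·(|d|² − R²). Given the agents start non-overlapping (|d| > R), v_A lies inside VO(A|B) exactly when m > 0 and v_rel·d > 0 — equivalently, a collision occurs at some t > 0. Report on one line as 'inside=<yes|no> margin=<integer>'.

d = (-12, 14),  |d|² = 340;  R = 4+5 = 9,  c = 340−9² = 259
v_rel = (4, -13),  |v_rel|² = 185;  v_rel·d = (4)·(-12) + (-13)·(14) = -230
185·t² + 460·t + 259 = 0  ⇒  m = (-230)² − 185·259 = 4985
m = 4985 > 0,  v_rel·d = -230 < 0  ⇒  outside

inside=no margin=4985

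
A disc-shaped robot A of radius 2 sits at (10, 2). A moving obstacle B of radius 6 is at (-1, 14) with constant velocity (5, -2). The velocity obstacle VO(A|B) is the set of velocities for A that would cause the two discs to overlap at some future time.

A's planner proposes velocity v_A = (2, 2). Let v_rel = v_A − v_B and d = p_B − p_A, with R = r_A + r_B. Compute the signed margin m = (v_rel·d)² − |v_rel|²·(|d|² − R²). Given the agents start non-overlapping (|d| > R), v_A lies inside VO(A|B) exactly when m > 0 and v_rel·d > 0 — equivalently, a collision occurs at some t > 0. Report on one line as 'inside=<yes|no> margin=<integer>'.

d = (-11, 12),  |d|² = 265;  R = 2+6 = 8,  c = 265−8² = 201
v_rel = (-3, 4),  |v_rel|² = 25;  v_rel·d = (-3)·(-11) + (4)·(12) = 81
25·t² − 162·t + 201 = 0  ⇒  m = 81² − 25·201 = 1536
m = 1536 > 0,  v_rel·d = 81 > 0  ⇒  inside

inside=yes margin=1536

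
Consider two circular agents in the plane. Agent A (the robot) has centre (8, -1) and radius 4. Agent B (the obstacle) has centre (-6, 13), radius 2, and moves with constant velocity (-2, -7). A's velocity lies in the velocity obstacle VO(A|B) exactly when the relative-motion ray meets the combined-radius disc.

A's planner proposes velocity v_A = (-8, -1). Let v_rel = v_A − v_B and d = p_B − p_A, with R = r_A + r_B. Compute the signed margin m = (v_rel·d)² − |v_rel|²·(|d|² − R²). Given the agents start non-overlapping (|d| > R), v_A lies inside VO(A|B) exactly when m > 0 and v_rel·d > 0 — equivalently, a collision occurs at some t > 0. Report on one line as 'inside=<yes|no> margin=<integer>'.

d = (-14, 14),  |d|² = 392;  R = 4+2 = 6,  c = 392−6² = 356
v_rel = (-6, 6),  |v_rel|² = 72;  v_rel·d = (-6)·(-14) + (6)·(14) = 168
72·t² − 336·t + 356 = 0  ⇒  m = 168² − 72·356 = 2592
m = 2592 > 0,  v_rel·d = 168 > 0  ⇒  inside

inside=yes margin=2592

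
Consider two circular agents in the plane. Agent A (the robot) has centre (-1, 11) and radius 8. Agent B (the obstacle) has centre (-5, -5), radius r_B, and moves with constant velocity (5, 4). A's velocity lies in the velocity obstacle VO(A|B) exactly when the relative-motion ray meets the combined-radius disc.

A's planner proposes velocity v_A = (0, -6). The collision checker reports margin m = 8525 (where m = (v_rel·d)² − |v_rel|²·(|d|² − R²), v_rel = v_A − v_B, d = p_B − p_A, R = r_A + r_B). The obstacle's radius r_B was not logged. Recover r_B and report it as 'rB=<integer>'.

m = 8525
d = (-4, -16);  v_rel = (-5, -10),  |v_rel|² = 125
v_rel×d = (-5)·(-16) − (-10)·(-4) = 40
since m = R²·125 − 40²:  R² = (1600 + 8525) / 125 = 81
R = √81 = 9  ⇒  r_B = 9 − 8 = 1

rB=1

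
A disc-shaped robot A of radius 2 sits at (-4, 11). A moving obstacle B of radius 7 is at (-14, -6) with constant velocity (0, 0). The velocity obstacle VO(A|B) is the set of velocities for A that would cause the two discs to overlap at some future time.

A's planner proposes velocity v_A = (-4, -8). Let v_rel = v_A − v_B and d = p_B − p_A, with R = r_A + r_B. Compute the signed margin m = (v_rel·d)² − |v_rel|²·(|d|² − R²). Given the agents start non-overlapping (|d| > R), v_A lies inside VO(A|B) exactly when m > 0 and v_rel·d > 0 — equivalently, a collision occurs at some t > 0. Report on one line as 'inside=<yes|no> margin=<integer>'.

d = (-10, -17),  |d|² = 389;  R = 2+7 = 9,  c = 389−9² = 308
v_rel = (-4, -8),  |v_rel|² = 80;  v_rel·d = (-4)·(-10) + (-8)·(-17) = 176
80·t² − 352·t + 308 = 0  ⇒  m = 176² − 80·308 = 6336
m = 6336 > 0,  v_rel·d = 176 > 0  ⇒  inside

inside=yes margin=6336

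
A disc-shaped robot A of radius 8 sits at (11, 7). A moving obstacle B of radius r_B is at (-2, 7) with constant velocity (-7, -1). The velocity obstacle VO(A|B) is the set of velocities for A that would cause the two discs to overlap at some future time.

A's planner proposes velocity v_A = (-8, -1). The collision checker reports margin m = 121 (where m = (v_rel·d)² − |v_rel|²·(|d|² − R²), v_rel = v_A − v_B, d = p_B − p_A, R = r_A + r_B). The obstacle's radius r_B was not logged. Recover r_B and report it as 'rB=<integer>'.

m = 121
d = (-13, 0);  v_rel = (-1, 0),  |v_rel|² = 1
v_rel×d = (-1)·(0) − (0)·(-13) = 0
since m = R²·1 − 0²:  R² = (0 + 121) / 1 = 121
R = √121 = 11  ⇒  r_B = 11 − 8 = 3

rB=3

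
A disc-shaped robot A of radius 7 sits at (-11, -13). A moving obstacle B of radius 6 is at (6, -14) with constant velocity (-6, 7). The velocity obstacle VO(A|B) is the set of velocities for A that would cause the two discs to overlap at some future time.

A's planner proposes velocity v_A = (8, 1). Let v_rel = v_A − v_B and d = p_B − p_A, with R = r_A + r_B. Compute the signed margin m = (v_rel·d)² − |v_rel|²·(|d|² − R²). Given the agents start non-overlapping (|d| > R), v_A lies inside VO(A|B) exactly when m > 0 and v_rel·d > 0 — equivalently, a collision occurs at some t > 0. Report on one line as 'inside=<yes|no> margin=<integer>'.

d = (17, -1),  |d|² = 290;  R = 7+6 = 13,  c = 290−13² = 121
v_rel = (14, -6),  |v_rel|² = 232;  v_rel·d = (14)·(17) + (-6)·(-1) = 244
232·t² − 488·t + 121 = 0  ⇒  m = 244² − 232·121 = 31464
m = 31464 > 0,  v_rel·d = 244 > 0  ⇒  inside

inside=yes margin=31464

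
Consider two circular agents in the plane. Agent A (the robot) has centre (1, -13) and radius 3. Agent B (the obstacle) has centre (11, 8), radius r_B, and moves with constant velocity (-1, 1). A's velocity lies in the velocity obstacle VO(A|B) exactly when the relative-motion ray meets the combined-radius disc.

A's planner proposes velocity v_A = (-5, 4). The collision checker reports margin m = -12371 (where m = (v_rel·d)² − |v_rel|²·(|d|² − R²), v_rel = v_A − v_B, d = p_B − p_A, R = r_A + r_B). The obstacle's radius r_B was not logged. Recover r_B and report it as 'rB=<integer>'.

m = -12371
d = (10, 21);  v_rel = (-4, 3),  |v_rel|² = 25
v_rel×d = (-4)·(21) − (3)·(10) = -114
since m = R²·25 − (-114)²:  R² = (12996 + -12371) / 25 = 25
R = √25 = 5  ⇒  r_B = 5 − 3 = 2

rB=2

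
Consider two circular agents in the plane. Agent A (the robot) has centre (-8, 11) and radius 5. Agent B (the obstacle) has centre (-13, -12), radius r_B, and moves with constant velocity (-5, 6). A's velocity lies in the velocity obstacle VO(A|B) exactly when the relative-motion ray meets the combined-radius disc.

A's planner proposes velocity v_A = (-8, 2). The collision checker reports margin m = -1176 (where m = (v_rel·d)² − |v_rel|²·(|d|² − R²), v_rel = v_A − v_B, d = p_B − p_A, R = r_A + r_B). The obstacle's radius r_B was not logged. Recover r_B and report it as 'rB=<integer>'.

m = -1176
d = (-5, -23);  v_rel = (-3, -4),  |v_rel|² = 25
v_rel×d = (-3)·(-23) − (-4)·(-5) = 49
since m = R²·25 − 49²:  R² = (2401 + -1176) / 25 = 49
R = √49 = 7  ⇒  r_B = 7 − 5 = 2

rB=2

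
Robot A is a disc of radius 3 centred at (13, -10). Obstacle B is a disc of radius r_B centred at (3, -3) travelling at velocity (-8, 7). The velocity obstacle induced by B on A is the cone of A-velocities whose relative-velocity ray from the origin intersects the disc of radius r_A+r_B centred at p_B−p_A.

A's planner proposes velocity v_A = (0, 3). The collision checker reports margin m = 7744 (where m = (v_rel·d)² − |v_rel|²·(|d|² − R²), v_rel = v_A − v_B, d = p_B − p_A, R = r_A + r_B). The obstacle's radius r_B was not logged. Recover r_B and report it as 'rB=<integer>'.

m = 7744
d = (-10, 7);  v_rel = (8, -4),  |v_rel|² = 80
v_rel×d = (8)·(7) − (-4)·(-10) = 16
since m = R²·80 − 16²:  R² = (256 + 7744) / 80 = 100
R = √100 = 10  ⇒  r_B = 10 − 3 = 7

rB=7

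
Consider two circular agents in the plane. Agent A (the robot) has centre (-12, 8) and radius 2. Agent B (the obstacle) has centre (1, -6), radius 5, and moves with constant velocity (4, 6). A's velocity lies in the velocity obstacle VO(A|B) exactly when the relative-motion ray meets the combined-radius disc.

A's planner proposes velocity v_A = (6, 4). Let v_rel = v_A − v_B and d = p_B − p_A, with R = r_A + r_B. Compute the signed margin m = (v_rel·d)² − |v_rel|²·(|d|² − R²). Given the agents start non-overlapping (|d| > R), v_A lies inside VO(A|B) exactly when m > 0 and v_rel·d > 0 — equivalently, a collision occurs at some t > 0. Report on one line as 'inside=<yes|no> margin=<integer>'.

d = (13, -14),  |d|² = 365;  R = 2+5 = 7,  c = 365−7² = 316
v_rel = (2, -2),  |v_rel|² = 8;  v_rel·d = (2)·(13) + (-2)·(-14) = 54
8·t² − 108·t + 316 = 0  ⇒  m = 54² − 8·316 = 388
m = 388 > 0,  v_rel·d = 54 > 0  ⇒  inside

inside=yes margin=388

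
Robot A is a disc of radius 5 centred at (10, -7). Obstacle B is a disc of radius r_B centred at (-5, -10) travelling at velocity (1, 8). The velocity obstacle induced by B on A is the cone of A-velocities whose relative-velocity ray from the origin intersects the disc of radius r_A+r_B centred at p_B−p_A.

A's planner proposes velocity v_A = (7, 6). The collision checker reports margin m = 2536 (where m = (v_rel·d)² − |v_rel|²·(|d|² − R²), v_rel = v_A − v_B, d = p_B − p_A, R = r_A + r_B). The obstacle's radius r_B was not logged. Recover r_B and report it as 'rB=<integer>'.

m = 2536
d = (-15, -3);  v_rel = (6, -2),  |v_rel|² = 40
v_rel×d = (6)·(-3) − (-2)·(-15) = -48
since m = R²·40 − (-48)²:  R² = (2304 + 2536) / 40 = 121
R = √121 = 11  ⇒  r_B = 11 − 5 = 6

rB=6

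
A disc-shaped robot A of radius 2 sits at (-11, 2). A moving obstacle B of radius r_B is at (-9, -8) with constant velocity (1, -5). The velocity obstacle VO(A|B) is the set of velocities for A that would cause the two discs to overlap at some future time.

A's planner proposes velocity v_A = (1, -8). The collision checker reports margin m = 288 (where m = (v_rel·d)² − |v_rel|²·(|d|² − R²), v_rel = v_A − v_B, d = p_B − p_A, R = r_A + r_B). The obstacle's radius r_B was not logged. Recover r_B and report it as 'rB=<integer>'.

m = 288
d = (2, -10);  v_rel = (0, -3),  |v_rel|² = 9
v_rel×d = (0)·(-10) − (-3)·(2) = 6
since m = R²·9 − 6²:  R² = (36 + 288) / 9 = 36
R = √36 = 6  ⇒  r_B = 6 − 2 = 4

rB=4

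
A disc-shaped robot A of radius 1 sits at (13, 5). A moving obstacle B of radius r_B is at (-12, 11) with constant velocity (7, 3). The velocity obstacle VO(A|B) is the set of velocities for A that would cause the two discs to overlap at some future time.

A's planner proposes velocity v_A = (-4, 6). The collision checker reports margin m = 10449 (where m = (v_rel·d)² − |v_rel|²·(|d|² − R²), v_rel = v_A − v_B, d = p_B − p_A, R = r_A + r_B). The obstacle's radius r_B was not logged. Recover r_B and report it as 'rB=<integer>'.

m = 10449
d = (-25, 6);  v_rel = (-11, 3),  |v_rel|² = 130
v_rel×d = (-11)·(6) − (3)·(-25) = 9
since m = R²·130 − 9²:  R² = (81 + 10449) / 130 = 81
R = √81 = 9  ⇒  r_B = 9 − 1 = 8

rB=8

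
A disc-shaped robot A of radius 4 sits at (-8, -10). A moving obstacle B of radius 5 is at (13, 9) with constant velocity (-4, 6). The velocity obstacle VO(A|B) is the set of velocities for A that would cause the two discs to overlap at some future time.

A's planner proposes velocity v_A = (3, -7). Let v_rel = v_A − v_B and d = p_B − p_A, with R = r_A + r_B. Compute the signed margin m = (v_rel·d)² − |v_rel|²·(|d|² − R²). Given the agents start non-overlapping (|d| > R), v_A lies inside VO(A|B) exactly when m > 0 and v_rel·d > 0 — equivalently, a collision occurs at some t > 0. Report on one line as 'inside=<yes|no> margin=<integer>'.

d = (21, 19),  |d|² = 802;  R = 4+5 = 9,  c = 802−9² = 721
v_rel = (7, -13),  |v_rel|² = 218;  v_rel·d = (7)·(21) + (-13)·(19) = -100
218·t² + 200·t + 721 = 0  ⇒  m = (-100)² − 218·721 = -147178
m = -147178 < 0,  v_rel·d = -100 < 0  ⇒  outside

inside=no margin=-147178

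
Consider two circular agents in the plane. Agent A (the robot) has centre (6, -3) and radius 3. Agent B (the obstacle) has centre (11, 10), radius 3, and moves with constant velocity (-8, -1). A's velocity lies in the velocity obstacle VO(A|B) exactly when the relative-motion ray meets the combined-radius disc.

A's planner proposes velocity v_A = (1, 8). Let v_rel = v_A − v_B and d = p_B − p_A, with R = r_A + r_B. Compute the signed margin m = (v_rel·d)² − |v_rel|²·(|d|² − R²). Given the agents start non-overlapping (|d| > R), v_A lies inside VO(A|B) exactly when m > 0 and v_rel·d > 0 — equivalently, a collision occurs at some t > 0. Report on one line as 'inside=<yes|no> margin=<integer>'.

d = (5, 13),  |d|² = 194;  R = 3+3 = 6,  c = 194−6² = 158
v_rel = (9, 9),  |v_rel|² = 162;  v_rel·d = (9)·(5) + (9)·(13) = 162
162·t² − 324·t + 158 = 0  ⇒  m = 162² − 162·158 = 648
m = 648 > 0,  v_rel·d = 162 > 0  ⇒  inside

inside=yes margin=648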